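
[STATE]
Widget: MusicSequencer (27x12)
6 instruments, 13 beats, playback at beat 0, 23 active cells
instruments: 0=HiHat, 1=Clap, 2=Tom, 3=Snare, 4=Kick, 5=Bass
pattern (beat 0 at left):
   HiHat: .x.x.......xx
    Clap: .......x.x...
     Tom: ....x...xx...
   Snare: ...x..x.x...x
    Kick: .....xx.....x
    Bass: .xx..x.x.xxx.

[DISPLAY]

      ▼123456789012        
 HiHat·█·█·······██        
  Clap·······█·█···        
   Tom····█···██···        
 Snare···█··█·█···█        
  Kick·····██·····█        
  Bass·██··█·█·███·        
                           
                           
                           
                           
                           


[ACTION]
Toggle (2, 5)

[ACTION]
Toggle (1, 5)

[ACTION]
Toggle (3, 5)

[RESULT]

      ▼123456789012        
 HiHat·█·█·······██        
  Clap·····█·█·█···        
   Tom····██··██···        
 Snare···█·██·█···█        
  Kick·····██·····█        
  Bass·██··█·█·███·        
                           
                           
                           
                           
                           


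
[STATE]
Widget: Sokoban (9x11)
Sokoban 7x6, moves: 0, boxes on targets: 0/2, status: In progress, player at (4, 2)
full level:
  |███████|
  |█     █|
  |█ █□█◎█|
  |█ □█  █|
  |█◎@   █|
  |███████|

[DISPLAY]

███████  
█     █  
█ █□█◎█  
█ □█  █  
█◎@   █  
███████  
Moves: 0 
         
         
         
         


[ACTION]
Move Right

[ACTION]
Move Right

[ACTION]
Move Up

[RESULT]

███████  
█     █  
█ █□█◎█  
█ □█@ █  
█◎    █  
███████  
Moves: 3 
         
         
         
         


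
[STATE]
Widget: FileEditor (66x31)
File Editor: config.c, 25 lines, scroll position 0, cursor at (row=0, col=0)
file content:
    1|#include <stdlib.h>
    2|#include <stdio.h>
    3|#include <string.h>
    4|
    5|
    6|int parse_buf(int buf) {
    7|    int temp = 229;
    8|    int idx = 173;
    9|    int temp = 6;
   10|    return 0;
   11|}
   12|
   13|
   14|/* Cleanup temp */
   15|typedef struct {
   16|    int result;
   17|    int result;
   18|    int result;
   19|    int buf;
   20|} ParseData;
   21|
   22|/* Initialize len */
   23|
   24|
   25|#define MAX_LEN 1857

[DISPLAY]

█include <stdlib.h>                                              ▲
#include <stdio.h>                                               █
#include <string.h>                                              ░
                                                                 ░
                                                                 ░
int parse_buf(int buf) {                                         ░
    int temp = 229;                                              ░
    int idx = 173;                                               ░
    int temp = 6;                                                ░
    return 0;                                                    ░
}                                                                ░
                                                                 ░
                                                                 ░
/* Cleanup temp */                                               ░
typedef struct {                                                 ░
    int result;                                                  ░
    int result;                                                  ░
    int result;                                                  ░
    int buf;                                                     ░
} ParseData;                                                     ░
                                                                 ░
/* Initialize len */                                             ░
                                                                 ░
                                                                 ░
#define MAX_LEN 1857                                             ░
                                                                 ░
                                                                 ░
                                                                 ░
                                                                 ░
                                                                 ░
                                                                 ▼


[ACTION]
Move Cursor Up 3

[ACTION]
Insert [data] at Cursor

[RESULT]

data█include <stdlib.h>                                          ▲
#include <stdio.h>                                               █
#include <string.h>                                              ░
                                                                 ░
                                                                 ░
int parse_buf(int buf) {                                         ░
    int temp = 229;                                              ░
    int idx = 173;                                               ░
    int temp = 6;                                                ░
    return 0;                                                    ░
}                                                                ░
                                                                 ░
                                                                 ░
/* Cleanup temp */                                               ░
typedef struct {                                                 ░
    int result;                                                  ░
    int result;                                                  ░
    int result;                                                  ░
    int buf;                                                     ░
} ParseData;                                                     ░
                                                                 ░
/* Initialize len */                                             ░
                                                                 ░
                                                                 ░
#define MAX_LEN 1857                                             ░
                                                                 ░
                                                                 ░
                                                                 ░
                                                                 ░
                                                                 ░
                                                                 ▼


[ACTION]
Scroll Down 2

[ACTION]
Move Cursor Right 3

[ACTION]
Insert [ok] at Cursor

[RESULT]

data#inok█lude <stdlib.h>                                        ▲
#include <stdio.h>                                               █
#include <string.h>                                              ░
                                                                 ░
                                                                 ░
int parse_buf(int buf) {                                         ░
    int temp = 229;                                              ░
    int idx = 173;                                               ░
    int temp = 6;                                                ░
    return 0;                                                    ░
}                                                                ░
                                                                 ░
                                                                 ░
/* Cleanup temp */                                               ░
typedef struct {                                                 ░
    int result;                                                  ░
    int result;                                                  ░
    int result;                                                  ░
    int buf;                                                     ░
} ParseData;                                                     ░
                                                                 ░
/* Initialize len */                                             ░
                                                                 ░
                                                                 ░
#define MAX_LEN 1857                                             ░
                                                                 ░
                                                                 ░
                                                                 ░
                                                                 ░
                                                                 ░
                                                                 ▼


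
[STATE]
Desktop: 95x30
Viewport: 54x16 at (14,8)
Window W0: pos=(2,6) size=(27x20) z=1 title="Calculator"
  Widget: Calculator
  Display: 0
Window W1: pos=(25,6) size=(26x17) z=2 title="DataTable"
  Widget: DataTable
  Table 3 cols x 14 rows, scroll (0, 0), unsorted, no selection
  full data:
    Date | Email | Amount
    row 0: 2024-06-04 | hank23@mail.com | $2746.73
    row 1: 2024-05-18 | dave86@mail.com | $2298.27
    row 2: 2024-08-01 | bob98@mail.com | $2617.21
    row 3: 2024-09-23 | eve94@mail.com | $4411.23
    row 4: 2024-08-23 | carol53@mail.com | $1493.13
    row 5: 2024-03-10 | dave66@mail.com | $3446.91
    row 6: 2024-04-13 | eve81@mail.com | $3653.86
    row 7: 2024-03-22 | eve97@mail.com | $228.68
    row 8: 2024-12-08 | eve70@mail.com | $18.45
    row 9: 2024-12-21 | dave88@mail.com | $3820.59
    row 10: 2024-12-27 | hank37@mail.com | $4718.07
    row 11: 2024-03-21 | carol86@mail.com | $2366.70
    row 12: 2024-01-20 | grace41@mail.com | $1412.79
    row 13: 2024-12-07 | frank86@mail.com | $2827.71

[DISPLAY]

───────────┠────────────────────────┨                 
           ┃Date      │Email        ┃                 
─┬───┐     ┃──────────┼─────────────┃                 
 │ ÷ │     ┃2024-06-04│hank23@mail.c┃                 
─┼───┤     ┃2024-05-18│dave86@mail.c┃                 
 │ × │     ┃2024-08-01│bob98@mail.co┃                 
─┼───┤     ┃2024-09-23│eve94@mail.co┃                 
 │ - │     ┃2024-08-23│carol53@mail.┃                 
─┼───┤     ┃2024-03-10│dave66@mail.c┃                 
 │ + │     ┃2024-04-13│eve81@mail.co┃                 
─┼───┤     ┃2024-03-22│eve97@mail.co┃                 
R│ M+│     ┃2024-12-08│eve70@mail.co┃                 
─┴───┘     ┃2024-12-21│dave88@mail.c┃                 
           ┃2024-12-27│hank37@mail.c┃                 
           ┗━━━━━━━━━━━━━━━━━━━━━━━━┛                 
              ┃                                       


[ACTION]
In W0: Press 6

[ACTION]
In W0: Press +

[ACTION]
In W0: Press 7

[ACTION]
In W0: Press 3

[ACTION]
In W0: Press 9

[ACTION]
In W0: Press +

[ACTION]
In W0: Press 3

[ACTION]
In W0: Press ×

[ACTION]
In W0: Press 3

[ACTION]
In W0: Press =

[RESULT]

───────────┠────────────────────────┨                 
          2┃Date      │Email        ┃                 
─┬───┐     ┃──────────┼─────────────┃                 
 │ ÷ │     ┃2024-06-04│hank23@mail.c┃                 
─┼───┤     ┃2024-05-18│dave86@mail.c┃                 
 │ × │     ┃2024-08-01│bob98@mail.co┃                 
─┼───┤     ┃2024-09-23│eve94@mail.co┃                 
 │ - │     ┃2024-08-23│carol53@mail.┃                 
─┼───┤     ┃2024-03-10│dave66@mail.c┃                 
 │ + │     ┃2024-04-13│eve81@mail.co┃                 
─┼───┤     ┃2024-03-22│eve97@mail.co┃                 
R│ M+│     ┃2024-12-08│eve70@mail.co┃                 
─┴───┘     ┃2024-12-21│dave88@mail.c┃                 
           ┃2024-12-27│hank37@mail.c┃                 
           ┗━━━━━━━━━━━━━━━━━━━━━━━━┛                 
              ┃                                       


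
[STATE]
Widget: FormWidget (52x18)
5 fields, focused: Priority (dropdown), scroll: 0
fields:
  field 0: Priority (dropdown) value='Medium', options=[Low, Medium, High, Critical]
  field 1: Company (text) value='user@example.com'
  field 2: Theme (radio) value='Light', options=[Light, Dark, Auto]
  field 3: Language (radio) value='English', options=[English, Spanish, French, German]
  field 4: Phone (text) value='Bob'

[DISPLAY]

> Priority:   [Medium                             ▼]
  Company:    [user@example.com                    ]
  Theme:      (●) Light  ( ) Dark  ( ) Auto         
  Language:   (●) English  ( ) Spanish  ( ) French  
  Phone:      [Bob                                 ]
                                                    
                                                    
                                                    
                                                    
                                                    
                                                    
                                                    
                                                    
                                                    
                                                    
                                                    
                                                    
                                                    


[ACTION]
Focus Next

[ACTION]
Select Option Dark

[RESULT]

  Priority:   [Medium                             ▼]
> Company:    [user@example.com                    ]
  Theme:      (●) Light  ( ) Dark  ( ) Auto         
  Language:   (●) English  ( ) Spanish  ( ) French  
  Phone:      [Bob                                 ]
                                                    
                                                    
                                                    
                                                    
                                                    
                                                    
                                                    
                                                    
                                                    
                                                    
                                                    
                                                    
                                                    


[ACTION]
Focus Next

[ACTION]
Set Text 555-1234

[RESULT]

  Priority:   [Medium                             ▼]
  Company:    [user@example.com                    ]
> Theme:      (●) Light  ( ) Dark  ( ) Auto         
  Language:   (●) English  ( ) Spanish  ( ) French  
  Phone:      [Bob                                 ]
                                                    
                                                    
                                                    
                                                    
                                                    
                                                    
                                                    
                                                    
                                                    
                                                    
                                                    
                                                    
                                                    


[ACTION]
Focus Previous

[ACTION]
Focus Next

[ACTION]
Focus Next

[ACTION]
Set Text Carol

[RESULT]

  Priority:   [Medium                             ▼]
  Company:    [user@example.com                    ]
  Theme:      (●) Light  ( ) Dark  ( ) Auto         
> Language:   (●) English  ( ) Spanish  ( ) French  
  Phone:      [Bob                                 ]
                                                    
                                                    
                                                    
                                                    
                                                    
                                                    
                                                    
                                                    
                                                    
                                                    
                                                    
                                                    
                                                    


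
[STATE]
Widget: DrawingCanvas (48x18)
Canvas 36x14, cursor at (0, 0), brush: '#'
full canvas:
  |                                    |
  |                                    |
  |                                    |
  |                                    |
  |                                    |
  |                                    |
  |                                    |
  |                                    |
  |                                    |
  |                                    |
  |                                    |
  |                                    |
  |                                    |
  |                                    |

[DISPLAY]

+                                               
                                                
                                                
                                                
                                                
                                                
                                                
                                                
                                                
                                                
                                                
                                                
                                                
                                                
                                                
                                                
                                                
                                                


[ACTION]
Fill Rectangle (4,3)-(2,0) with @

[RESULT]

+                                               
                                                
@@@@                                            
@@@@                                            
@@@@                                            
                                                
                                                
                                                
                                                
                                                
                                                
                                                
                                                
                                                
                                                
                                                
                                                
                                                


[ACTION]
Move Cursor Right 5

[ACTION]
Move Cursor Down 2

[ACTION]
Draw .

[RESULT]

                                                
                                                
@@@@ .                                          
@@@@                                            
@@@@                                            
                                                
                                                
                                                
                                                
                                                
                                                
                                                
                                                
                                                
                                                
                                                
                                                
                                                


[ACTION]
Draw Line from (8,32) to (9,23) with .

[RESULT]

                                                
                                                
@@@@ .                                          
@@@@                                            
@@@@                                            
                                                
                                                
                                                
                            .....               
                       .....                    
                                                
                                                
                                                
                                                
                                                
                                                
                                                
                                                


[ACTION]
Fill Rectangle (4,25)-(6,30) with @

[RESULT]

                                                
                                                
@@@@ .                                          
@@@@                                            
@@@@                     @@@@@@                 
                         @@@@@@                 
                         @@@@@@                 
                                                
                            .....               
                       .....                    
                                                
                                                
                                                
                                                
                                                
                                                
                                                
                                                


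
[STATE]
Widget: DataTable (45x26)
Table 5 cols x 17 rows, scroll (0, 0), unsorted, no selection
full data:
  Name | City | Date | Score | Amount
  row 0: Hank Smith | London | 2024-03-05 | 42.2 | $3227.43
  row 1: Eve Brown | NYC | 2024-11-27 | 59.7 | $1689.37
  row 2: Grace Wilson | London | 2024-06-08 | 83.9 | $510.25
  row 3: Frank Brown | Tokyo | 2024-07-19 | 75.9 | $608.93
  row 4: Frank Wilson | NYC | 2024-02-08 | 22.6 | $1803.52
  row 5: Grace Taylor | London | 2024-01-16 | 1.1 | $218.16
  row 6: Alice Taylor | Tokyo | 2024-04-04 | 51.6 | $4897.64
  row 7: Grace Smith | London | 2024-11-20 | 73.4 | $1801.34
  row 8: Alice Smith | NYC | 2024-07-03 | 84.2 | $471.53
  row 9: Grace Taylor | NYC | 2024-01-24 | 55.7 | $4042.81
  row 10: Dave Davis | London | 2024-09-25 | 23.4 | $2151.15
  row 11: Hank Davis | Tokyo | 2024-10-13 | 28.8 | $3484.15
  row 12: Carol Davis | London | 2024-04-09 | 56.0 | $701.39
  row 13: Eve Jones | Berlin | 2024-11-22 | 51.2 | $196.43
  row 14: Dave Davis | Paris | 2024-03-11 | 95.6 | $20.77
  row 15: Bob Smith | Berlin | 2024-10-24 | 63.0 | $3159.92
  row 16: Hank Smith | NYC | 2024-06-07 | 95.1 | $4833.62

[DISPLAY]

Name        │City  │Date      │Score│Amount  
────────────┼──────┼──────────┼─────┼────────
Hank Smith  │London│2024-03-05│42.2 │$3227.43
Eve Brown   │NYC   │2024-11-27│59.7 │$1689.37
Grace Wilson│London│2024-06-08│83.9 │$510.25 
Frank Brown │Tokyo │2024-07-19│75.9 │$608.93 
Frank Wilson│NYC   │2024-02-08│22.6 │$1803.52
Grace Taylor│London│2024-01-16│1.1  │$218.16 
Alice Taylor│Tokyo │2024-04-04│51.6 │$4897.64
Grace Smith │London│2024-11-20│73.4 │$1801.34
Alice Smith │NYC   │2024-07-03│84.2 │$471.53 
Grace Taylor│NYC   │2024-01-24│55.7 │$4042.81
Dave Davis  │London│2024-09-25│23.4 │$2151.15
Hank Davis  │Tokyo │2024-10-13│28.8 │$3484.15
Carol Davis │London│2024-04-09│56.0 │$701.39 
Eve Jones   │Berlin│2024-11-22│51.2 │$196.43 
Dave Davis  │Paris │2024-03-11│95.6 │$20.77  
Bob Smith   │Berlin│2024-10-24│63.0 │$3159.92
Hank Smith  │NYC   │2024-06-07│95.1 │$4833.62
                                             
                                             
                                             
                                             
                                             
                                             
                                             


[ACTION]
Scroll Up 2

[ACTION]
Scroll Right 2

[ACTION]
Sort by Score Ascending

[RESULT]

Name        │City  │Date      │Scor▲│Amount  
────────────┼──────┼──────────┼─────┼────────
Grace Taylor│London│2024-01-16│1.1  │$218.16 
Frank Wilson│NYC   │2024-02-08│22.6 │$1803.52
Dave Davis  │London│2024-09-25│23.4 │$2151.15
Hank Davis  │Tokyo │2024-10-13│28.8 │$3484.15
Hank Smith  │London│2024-03-05│42.2 │$3227.43
Eve Jones   │Berlin│2024-11-22│51.2 │$196.43 
Alice Taylor│Tokyo │2024-04-04│51.6 │$4897.64
Grace Taylor│NYC   │2024-01-24│55.7 │$4042.81
Carol Davis │London│2024-04-09│56.0 │$701.39 
Eve Brown   │NYC   │2024-11-27│59.7 │$1689.37
Bob Smith   │Berlin│2024-10-24│63.0 │$3159.92
Grace Smith │London│2024-11-20│73.4 │$1801.34
Frank Brown │Tokyo │2024-07-19│75.9 │$608.93 
Grace Wilson│London│2024-06-08│83.9 │$510.25 
Alice Smith │NYC   │2024-07-03│84.2 │$471.53 
Hank Smith  │NYC   │2024-06-07│95.1 │$4833.62
Dave Davis  │Paris │2024-03-11│95.6 │$20.77  
                                             
                                             
                                             
                                             
                                             
                                             
                                             


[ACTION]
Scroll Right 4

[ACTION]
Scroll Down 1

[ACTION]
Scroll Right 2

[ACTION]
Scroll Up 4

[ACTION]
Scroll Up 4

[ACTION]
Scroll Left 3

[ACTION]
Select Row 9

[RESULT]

Name        │City  │Date      │Scor▲│Amount  
────────────┼──────┼──────────┼─────┼────────
Grace Taylor│London│2024-01-16│1.1  │$218.16 
Frank Wilson│NYC   │2024-02-08│22.6 │$1803.52
Dave Davis  │London│2024-09-25│23.4 │$2151.15
Hank Davis  │Tokyo │2024-10-13│28.8 │$3484.15
Hank Smith  │London│2024-03-05│42.2 │$3227.43
Eve Jones   │Berlin│2024-11-22│51.2 │$196.43 
Alice Taylor│Tokyo │2024-04-04│51.6 │$4897.64
Grace Taylor│NYC   │2024-01-24│55.7 │$4042.81
Carol Davis │London│2024-04-09│56.0 │$701.39 
>ve Brown   │NYC   │2024-11-27│59.7 │$1689.37
Bob Smith   │Berlin│2024-10-24│63.0 │$3159.92
Grace Smith │London│2024-11-20│73.4 │$1801.34
Frank Brown │Tokyo │2024-07-19│75.9 │$608.93 
Grace Wilson│London│2024-06-08│83.9 │$510.25 
Alice Smith │NYC   │2024-07-03│84.2 │$471.53 
Hank Smith  │NYC   │2024-06-07│95.1 │$4833.62
Dave Davis  │Paris │2024-03-11│95.6 │$20.77  
                                             
                                             
                                             
                                             
                                             
                                             
                                             


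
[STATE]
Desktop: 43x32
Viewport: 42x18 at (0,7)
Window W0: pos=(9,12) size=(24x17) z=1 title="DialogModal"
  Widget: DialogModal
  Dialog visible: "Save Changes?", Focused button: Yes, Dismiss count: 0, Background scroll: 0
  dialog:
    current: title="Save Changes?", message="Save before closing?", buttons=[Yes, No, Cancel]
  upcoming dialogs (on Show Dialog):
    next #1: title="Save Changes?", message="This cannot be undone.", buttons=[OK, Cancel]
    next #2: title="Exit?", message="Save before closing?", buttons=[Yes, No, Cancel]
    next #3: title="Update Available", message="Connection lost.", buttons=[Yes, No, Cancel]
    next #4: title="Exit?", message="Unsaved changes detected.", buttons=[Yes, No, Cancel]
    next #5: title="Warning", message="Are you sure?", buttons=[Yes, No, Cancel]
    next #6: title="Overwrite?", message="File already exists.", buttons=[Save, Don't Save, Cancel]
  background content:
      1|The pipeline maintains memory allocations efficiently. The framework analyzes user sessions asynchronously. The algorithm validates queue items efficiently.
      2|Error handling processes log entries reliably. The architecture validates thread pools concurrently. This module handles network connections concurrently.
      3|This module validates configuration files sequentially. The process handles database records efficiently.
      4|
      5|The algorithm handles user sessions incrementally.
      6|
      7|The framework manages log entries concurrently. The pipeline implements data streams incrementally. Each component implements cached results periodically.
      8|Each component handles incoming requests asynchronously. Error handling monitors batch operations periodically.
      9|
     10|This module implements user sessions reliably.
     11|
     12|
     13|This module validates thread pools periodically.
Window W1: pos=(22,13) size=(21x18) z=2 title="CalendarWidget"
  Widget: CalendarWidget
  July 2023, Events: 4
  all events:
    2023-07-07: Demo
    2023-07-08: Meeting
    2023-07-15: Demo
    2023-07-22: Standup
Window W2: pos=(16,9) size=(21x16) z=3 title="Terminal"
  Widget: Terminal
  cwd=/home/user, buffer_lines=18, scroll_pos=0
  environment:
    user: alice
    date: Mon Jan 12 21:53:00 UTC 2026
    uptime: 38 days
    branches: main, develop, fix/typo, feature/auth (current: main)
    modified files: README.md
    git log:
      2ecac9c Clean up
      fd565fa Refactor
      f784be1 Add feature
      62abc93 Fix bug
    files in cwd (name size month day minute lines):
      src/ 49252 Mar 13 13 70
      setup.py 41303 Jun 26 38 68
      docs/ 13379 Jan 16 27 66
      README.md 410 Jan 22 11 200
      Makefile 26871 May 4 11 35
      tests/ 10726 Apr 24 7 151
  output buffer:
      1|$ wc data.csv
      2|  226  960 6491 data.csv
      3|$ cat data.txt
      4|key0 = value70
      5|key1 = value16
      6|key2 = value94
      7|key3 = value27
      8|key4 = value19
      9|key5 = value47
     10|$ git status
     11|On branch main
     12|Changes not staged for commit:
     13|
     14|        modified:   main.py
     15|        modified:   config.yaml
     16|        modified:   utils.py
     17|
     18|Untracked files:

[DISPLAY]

                                          
                                          
                ┏━━━━━━━━━━━━━━━━━━━┓     
                ┃ Terminal          ┃     
                ┠───────────────────┨     
         ┏━━━━━━┃$ wc data.csv      ┃     
         ┃ Dialo┃  226  960 6491 dat┃━━━━━
         ┠──────┃$ cat data.txt     ┃t    
         ┃The pi┃key0 = value70     ┃─────
         ┃Error ┃key1 = value16     ┃     
         ┃This m┃key2 = value94     ┃ Sa S
         ┃      ┃key3 = value27     ┃  1  
         ┃Th┌───┃key4 = value19     ┃*  8*
         ┃  │ Sa┃key5 = value47     ┃ 15* 
         ┃Th│Sav┃$ git status       ┃ 22* 
         ┃Ea│[Ye┃On branch main     ┃ 29 3
         ┃  └───┃Changes not staged ┃     
         ┃This m┗━━━━━━━━━━━━━━━━━━━┛     


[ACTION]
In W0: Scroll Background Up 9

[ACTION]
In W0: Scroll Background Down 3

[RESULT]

                                          
                                          
                ┏━━━━━━━━━━━━━━━━━━━┓     
                ┃ Terminal          ┃     
                ┠───────────────────┨     
         ┏━━━━━━┃$ wc data.csv      ┃     
         ┃ Dialo┃  226  960 6491 dat┃━━━━━
         ┠──────┃$ cat data.txt     ┃t    
         ┃      ┃key0 = value70     ┃─────
         ┃The al┃key1 = value16     ┃     
         ┃      ┃key2 = value94     ┃ Sa S
         ┃The fr┃key3 = value27     ┃  1  
         ┃Ea┌───┃key4 = value19     ┃*  8*
         ┃  │ Sa┃key5 = value47     ┃ 15* 
         ┃Th│Sav┃$ git status       ┃ 22* 
         ┃  │[Ye┃On branch main     ┃ 29 3
         ┃  └───┃Changes not staged ┃     
         ┃This m┗━━━━━━━━━━━━━━━━━━━┛     


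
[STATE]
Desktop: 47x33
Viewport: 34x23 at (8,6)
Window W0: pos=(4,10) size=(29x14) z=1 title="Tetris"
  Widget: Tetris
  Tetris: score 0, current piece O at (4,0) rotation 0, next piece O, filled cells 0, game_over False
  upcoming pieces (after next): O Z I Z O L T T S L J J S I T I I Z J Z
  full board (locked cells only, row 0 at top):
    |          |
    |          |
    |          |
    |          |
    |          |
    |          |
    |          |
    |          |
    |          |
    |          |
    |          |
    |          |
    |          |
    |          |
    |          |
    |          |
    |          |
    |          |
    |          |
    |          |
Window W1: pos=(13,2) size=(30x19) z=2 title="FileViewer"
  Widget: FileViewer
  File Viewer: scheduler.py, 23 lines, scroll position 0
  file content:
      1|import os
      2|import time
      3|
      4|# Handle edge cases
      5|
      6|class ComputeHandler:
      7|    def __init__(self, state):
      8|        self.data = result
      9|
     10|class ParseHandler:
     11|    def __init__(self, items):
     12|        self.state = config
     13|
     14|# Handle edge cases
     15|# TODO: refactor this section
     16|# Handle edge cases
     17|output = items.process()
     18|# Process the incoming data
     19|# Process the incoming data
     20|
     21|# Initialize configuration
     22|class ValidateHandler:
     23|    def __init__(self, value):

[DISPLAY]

     ┃import time                █
     ┃                           ░
     ┃# Handle edge cases        ░
     ┃                           ░
━━━━━┃class ComputeHandler:      ░
tris ┃    def __init__(self, stat░
─────┃        self.data = result ░
     ┃                           ░
     ┃class ParseHandler:        ░
     ┃    def __init__(self, item░
     ┃        self.state = config░
     ┃                           ░
     ┃# Handle edge cases        ░
     ┃# TODO: refactor this secti▼
     ┗━━━━━━━━━━━━━━━━━━━━━━━━━━━━
       │                ┃         
       │                ┃         
━━━━━━━━━━━━━━━━━━━━━━━━┛         
                                  
                                  
                                  
                                  
                                  


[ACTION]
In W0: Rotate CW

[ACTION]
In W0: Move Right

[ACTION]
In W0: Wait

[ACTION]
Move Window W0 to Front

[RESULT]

     ┃import time                █
     ┃                           ░
     ┃# Handle edge cases        ░
     ┃                           ░
━━━━━━━━━━━━━━━━━━━━━━━━┓r:      ░
tris                    ┃lf, stat░
────────────────────────┨ result ░
       │Next:           ┃        ░
       │▓▓              ┃        ░
       │▓▓              ┃lf, item░
       │                ┃= config░
       │                ┃        ░
       │                ┃        ░
       │Score:          ┃is secti▼
       │0               ┃━━━━━━━━━
       │                ┃         
       │                ┃         
━━━━━━━━━━━━━━━━━━━━━━━━┛         
                                  
                                  
                                  
                                  
                                  


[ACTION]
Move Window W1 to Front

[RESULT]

     ┃import time                █
     ┃                           ░
     ┃# Handle edge cases        ░
     ┃                           ░
━━━━━┃class ComputeHandler:      ░
tris ┃    def __init__(self, stat░
─────┃        self.data = result ░
     ┃                           ░
     ┃class ParseHandler:        ░
     ┃    def __init__(self, item░
     ┃        self.state = config░
     ┃                           ░
     ┃# Handle edge cases        ░
     ┃# TODO: refactor this secti▼
     ┗━━━━━━━━━━━━━━━━━━━━━━━━━━━━
       │                ┃         
       │                ┃         
━━━━━━━━━━━━━━━━━━━━━━━━┛         
                                  
                                  
                                  
                                  
                                  


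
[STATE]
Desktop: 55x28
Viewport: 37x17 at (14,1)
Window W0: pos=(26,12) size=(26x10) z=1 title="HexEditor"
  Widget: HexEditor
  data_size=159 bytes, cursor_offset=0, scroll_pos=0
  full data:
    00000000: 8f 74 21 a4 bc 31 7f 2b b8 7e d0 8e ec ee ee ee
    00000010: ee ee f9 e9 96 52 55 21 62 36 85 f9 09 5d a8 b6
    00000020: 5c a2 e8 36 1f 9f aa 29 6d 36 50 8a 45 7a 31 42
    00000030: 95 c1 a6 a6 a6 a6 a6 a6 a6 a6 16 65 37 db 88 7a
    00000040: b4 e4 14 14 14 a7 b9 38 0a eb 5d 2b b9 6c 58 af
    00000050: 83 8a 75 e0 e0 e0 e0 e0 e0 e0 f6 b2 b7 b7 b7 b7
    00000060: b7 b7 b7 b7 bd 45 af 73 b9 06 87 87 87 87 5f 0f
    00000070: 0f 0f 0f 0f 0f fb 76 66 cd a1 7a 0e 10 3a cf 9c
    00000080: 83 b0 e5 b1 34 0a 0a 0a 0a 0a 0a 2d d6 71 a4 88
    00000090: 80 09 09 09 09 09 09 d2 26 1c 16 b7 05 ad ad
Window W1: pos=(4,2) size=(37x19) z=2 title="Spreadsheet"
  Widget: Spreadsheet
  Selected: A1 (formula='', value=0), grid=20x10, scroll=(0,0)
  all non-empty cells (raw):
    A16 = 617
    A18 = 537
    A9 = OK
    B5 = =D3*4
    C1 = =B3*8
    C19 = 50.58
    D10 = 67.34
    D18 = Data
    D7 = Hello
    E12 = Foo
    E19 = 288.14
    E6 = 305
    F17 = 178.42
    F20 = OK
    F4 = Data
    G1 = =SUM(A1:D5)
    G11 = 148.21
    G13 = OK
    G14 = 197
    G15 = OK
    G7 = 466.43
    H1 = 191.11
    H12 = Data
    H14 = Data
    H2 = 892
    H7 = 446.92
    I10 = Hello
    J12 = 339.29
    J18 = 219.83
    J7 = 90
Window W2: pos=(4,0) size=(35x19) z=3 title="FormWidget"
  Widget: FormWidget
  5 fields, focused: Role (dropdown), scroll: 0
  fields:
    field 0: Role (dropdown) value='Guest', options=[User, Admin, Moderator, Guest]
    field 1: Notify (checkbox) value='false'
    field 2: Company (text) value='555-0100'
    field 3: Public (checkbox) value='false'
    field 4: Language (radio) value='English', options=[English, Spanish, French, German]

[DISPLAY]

et                      ┃            
────────────────────────┨━┓          
     [Guest           ▼]┃ ┃          
     [ ]                ┃─┨          
:    [555-0100         ]┃ ┃          
     [ ]                ┃ ┃          
e:   (●) English  ( ) Sp┃-┃          
                        ┃ ┃          
                        ┃ ┃          
                        ┃ ┃          
                        ┃ ┃          
                        ┃ ┃━━━━━━━━━━
                        ┃ ┃          
                        ┃ ┃──────────
                        ┃ ┃4 21 a4 bc
                        ┃ ┃e f9 e9 96
                        ┃3┃2 e8 36 1f


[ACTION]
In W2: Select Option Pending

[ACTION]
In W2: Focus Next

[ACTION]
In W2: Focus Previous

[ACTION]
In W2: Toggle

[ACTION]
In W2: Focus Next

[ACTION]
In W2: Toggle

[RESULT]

et                      ┃            
────────────────────────┨━┓          
     [Guest           ▼]┃ ┃          
     [x]                ┃─┨          
:    [555-0100         ]┃ ┃          
     [ ]                ┃ ┃          
e:   (●) English  ( ) Sp┃-┃          
                        ┃ ┃          
                        ┃ ┃          
                        ┃ ┃          
                        ┃ ┃          
                        ┃ ┃━━━━━━━━━━
                        ┃ ┃          
                        ┃ ┃──────────
                        ┃ ┃4 21 a4 bc
                        ┃ ┃e f9 e9 96
                        ┃3┃2 e8 36 1f
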